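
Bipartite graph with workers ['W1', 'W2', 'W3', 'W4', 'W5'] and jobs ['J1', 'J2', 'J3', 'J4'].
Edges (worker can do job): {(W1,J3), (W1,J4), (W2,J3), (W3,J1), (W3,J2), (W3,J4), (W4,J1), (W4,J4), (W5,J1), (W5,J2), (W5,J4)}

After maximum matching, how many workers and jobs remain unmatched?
Unmatched: 1 workers, 0 jobs

Maximum matching size: 4
Workers: 5 total, 4 matched, 1 unmatched
Jobs: 4 total, 4 matched, 0 unmatched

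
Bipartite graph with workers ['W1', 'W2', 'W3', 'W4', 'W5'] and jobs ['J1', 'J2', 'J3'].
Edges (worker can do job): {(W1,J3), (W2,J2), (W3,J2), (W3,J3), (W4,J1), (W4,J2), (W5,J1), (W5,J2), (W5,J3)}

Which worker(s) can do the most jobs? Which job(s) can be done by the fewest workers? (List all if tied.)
Most versatile: W5 (3 jobs); Least covered: J1 (2 workers)

Worker degrees (jobs they can do): W1:1, W2:1, W3:2, W4:2, W5:3
Job degrees (workers who can do it): J1:2, J2:4, J3:3

Maximum worker degree is 3, achieved by: W5
Minimum job degree is 2, achieved by: J1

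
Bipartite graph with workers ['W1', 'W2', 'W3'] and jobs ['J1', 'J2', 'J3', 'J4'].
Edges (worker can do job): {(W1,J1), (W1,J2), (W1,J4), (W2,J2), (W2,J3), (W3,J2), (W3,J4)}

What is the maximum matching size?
Maximum matching size = 3

Maximum matching: {(W1,J2), (W2,J3), (W3,J4)}
Size: 3

This assigns 3 workers to 3 distinct jobs.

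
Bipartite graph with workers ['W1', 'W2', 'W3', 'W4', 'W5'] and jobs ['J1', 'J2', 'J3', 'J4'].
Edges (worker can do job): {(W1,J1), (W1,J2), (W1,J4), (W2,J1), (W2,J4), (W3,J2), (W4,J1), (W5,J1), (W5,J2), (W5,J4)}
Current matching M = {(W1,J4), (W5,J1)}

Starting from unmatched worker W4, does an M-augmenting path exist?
Yes: W4 → J1 → W5 → J4 → W1 → J2

An M-augmenting path alternates non-matching / matching edges, starting and ending at unmatched vertices.
Path: W4 → J1 → W5 → J4 → W1 → J2
(J2 is unmatched in M, so the path is augmenting.)
Flipping edges along this path would increase |M| from 2 to 3.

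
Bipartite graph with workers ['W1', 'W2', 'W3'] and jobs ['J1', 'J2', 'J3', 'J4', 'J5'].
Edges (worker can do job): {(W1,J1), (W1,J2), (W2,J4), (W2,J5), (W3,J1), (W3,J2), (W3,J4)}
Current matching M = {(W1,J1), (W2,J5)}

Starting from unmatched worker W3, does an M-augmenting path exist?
Yes: W3 → J2

An M-augmenting path alternates non-matching / matching edges, starting and ending at unmatched vertices.
Path: W3 → J2
(J2 is unmatched in M, so the path is augmenting.)
Flipping edges along this path would increase |M| from 2 to 3.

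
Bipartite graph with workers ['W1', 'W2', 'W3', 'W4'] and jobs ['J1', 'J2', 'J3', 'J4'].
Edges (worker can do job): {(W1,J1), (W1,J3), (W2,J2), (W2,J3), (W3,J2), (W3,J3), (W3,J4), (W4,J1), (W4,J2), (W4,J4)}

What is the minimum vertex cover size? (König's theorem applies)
Minimum vertex cover size = 4

By König's theorem: in bipartite graphs,
min vertex cover = max matching = 4

Maximum matching has size 4, so minimum vertex cover also has size 4.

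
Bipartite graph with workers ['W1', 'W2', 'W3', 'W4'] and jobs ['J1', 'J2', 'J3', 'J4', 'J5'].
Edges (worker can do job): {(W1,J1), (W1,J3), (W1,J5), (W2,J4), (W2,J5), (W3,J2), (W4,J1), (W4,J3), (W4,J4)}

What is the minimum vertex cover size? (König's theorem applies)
Minimum vertex cover size = 4

By König's theorem: in bipartite graphs,
min vertex cover = max matching = 4

Maximum matching has size 4, so minimum vertex cover also has size 4.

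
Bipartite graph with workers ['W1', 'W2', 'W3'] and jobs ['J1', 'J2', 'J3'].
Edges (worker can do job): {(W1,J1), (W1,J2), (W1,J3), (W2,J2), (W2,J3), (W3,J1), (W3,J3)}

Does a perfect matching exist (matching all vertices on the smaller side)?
Yes, perfect matching exists (size 3)

Perfect matching: {(W1,J2), (W2,J3), (W3,J1)}
All 3 vertices on the smaller side are matched.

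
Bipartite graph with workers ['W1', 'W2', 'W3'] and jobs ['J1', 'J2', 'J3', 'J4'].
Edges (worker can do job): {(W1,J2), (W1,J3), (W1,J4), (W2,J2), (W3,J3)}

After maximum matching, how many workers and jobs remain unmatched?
Unmatched: 0 workers, 1 jobs

Maximum matching size: 3
Workers: 3 total, 3 matched, 0 unmatched
Jobs: 4 total, 3 matched, 1 unmatched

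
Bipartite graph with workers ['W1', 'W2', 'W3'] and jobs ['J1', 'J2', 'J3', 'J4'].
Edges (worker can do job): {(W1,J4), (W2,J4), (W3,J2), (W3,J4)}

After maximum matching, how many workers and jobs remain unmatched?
Unmatched: 1 workers, 2 jobs

Maximum matching size: 2
Workers: 3 total, 2 matched, 1 unmatched
Jobs: 4 total, 2 matched, 2 unmatched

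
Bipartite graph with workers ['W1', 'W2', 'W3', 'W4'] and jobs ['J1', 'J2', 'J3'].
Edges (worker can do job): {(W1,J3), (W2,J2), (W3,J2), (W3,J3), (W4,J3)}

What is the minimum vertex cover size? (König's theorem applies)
Minimum vertex cover size = 2

By König's theorem: in bipartite graphs,
min vertex cover = max matching = 2

Maximum matching has size 2, so minimum vertex cover also has size 2.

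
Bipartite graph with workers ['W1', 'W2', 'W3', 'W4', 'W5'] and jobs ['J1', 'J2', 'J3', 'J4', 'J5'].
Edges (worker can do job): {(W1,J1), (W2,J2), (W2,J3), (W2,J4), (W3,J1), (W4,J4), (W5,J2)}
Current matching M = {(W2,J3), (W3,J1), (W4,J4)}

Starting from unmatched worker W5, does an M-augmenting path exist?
Yes: W5 → J2

An M-augmenting path alternates non-matching / matching edges, starting and ending at unmatched vertices.
Path: W5 → J2
(J2 is unmatched in M, so the path is augmenting.)
Flipping edges along this path would increase |M| from 3 to 4.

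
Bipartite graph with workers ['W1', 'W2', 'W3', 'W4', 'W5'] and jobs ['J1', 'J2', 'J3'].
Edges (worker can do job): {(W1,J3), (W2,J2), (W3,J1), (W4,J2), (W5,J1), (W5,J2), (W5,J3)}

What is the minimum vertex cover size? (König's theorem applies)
Minimum vertex cover size = 3

By König's theorem: in bipartite graphs,
min vertex cover = max matching = 3

Maximum matching has size 3, so minimum vertex cover also has size 3.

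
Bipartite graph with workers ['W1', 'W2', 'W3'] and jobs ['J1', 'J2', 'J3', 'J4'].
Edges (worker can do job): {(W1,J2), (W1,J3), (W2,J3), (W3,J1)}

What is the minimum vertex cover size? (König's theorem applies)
Minimum vertex cover size = 3

By König's theorem: in bipartite graphs,
min vertex cover = max matching = 3

Maximum matching has size 3, so minimum vertex cover also has size 3.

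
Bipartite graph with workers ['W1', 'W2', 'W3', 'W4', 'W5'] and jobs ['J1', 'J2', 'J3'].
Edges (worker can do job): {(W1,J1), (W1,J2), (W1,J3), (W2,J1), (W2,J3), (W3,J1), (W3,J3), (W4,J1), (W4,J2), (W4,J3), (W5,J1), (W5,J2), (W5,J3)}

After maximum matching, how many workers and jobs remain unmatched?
Unmatched: 2 workers, 0 jobs

Maximum matching size: 3
Workers: 5 total, 3 matched, 2 unmatched
Jobs: 3 total, 3 matched, 0 unmatched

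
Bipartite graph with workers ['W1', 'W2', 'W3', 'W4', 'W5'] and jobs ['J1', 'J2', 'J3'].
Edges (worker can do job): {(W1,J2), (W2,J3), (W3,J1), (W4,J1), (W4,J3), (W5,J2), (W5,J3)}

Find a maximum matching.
Matching: {(W1,J2), (W3,J1), (W5,J3)}

Maximum matching (size 3):
  W1 → J2
  W3 → J1
  W5 → J3

Each worker is assigned to at most one job, and each job to at most one worker.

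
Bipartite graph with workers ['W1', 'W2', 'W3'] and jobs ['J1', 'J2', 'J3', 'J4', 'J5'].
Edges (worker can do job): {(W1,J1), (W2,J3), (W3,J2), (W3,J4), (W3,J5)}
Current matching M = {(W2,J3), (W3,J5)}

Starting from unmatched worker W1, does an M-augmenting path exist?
Yes: W1 → J1

An M-augmenting path alternates non-matching / matching edges, starting and ending at unmatched vertices.
Path: W1 → J1
(J1 is unmatched in M, so the path is augmenting.)
Flipping edges along this path would increase |M| from 2 to 3.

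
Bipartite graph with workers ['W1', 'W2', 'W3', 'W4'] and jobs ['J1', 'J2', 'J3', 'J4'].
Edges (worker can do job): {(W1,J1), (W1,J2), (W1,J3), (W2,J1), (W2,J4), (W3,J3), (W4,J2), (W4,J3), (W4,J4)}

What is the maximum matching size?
Maximum matching size = 4

Maximum matching: {(W1,J1), (W2,J4), (W3,J3), (W4,J2)}
Size: 4

This assigns 4 workers to 4 distinct jobs.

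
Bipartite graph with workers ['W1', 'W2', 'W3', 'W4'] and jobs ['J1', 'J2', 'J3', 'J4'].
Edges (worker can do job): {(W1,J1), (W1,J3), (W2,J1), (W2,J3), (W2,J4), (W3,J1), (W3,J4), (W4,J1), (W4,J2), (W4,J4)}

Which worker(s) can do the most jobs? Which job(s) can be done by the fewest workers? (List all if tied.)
Most versatile: W2, W4 (3 jobs); Least covered: J2 (1 workers)

Worker degrees (jobs they can do): W1:2, W2:3, W3:2, W4:3
Job degrees (workers who can do it): J1:4, J2:1, J3:2, J4:3

Maximum worker degree is 3, achieved by: W2, W4
Minimum job degree is 1, achieved by: J2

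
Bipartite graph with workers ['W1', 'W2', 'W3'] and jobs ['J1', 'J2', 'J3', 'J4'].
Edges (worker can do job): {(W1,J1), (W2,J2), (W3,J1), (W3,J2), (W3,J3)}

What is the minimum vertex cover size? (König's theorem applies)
Minimum vertex cover size = 3

By König's theorem: in bipartite graphs,
min vertex cover = max matching = 3

Maximum matching has size 3, so minimum vertex cover also has size 3.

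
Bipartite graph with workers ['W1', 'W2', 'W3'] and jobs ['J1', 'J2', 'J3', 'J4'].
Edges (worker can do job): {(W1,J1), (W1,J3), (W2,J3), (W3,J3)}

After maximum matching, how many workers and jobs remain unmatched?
Unmatched: 1 workers, 2 jobs

Maximum matching size: 2
Workers: 3 total, 2 matched, 1 unmatched
Jobs: 4 total, 2 matched, 2 unmatched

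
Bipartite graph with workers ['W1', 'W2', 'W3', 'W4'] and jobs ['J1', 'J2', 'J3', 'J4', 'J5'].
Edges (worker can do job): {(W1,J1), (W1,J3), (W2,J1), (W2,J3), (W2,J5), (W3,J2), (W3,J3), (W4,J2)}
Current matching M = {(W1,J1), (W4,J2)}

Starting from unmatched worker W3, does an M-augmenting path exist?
Yes: W3 → J3

An M-augmenting path alternates non-matching / matching edges, starting and ending at unmatched vertices.
Path: W3 → J3
(J3 is unmatched in M, so the path is augmenting.)
Flipping edges along this path would increase |M| from 2 to 3.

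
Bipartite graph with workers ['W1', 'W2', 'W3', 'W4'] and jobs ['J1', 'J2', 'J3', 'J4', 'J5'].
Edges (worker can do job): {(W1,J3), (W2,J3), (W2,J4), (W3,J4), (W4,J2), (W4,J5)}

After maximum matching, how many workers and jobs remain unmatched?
Unmatched: 1 workers, 2 jobs

Maximum matching size: 3
Workers: 4 total, 3 matched, 1 unmatched
Jobs: 5 total, 3 matched, 2 unmatched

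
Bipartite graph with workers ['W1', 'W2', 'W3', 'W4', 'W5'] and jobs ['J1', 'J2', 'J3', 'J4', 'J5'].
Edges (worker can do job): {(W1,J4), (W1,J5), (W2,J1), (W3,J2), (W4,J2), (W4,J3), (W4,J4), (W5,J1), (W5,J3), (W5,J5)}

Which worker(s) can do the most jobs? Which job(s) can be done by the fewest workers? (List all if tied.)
Most versatile: W4, W5 (3 jobs); Least covered: J1, J2, J3, J4, J5 (2 workers)

Worker degrees (jobs they can do): W1:2, W2:1, W3:1, W4:3, W5:3
Job degrees (workers who can do it): J1:2, J2:2, J3:2, J4:2, J5:2

Maximum worker degree is 3, achieved by: W4, W5
Minimum job degree is 2, achieved by: J1, J2, J3, J4, J5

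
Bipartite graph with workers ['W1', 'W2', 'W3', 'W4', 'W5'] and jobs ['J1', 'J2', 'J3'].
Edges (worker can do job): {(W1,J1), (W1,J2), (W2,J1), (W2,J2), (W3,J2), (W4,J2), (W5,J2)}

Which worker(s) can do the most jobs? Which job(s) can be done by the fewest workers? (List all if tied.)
Most versatile: W1, W2 (2 jobs); Least covered: J3 (0 workers)

Worker degrees (jobs they can do): W1:2, W2:2, W3:1, W4:1, W5:1
Job degrees (workers who can do it): J1:2, J2:5, J3:0

Maximum worker degree is 2, achieved by: W1, W2
Minimum job degree is 0, achieved by: J3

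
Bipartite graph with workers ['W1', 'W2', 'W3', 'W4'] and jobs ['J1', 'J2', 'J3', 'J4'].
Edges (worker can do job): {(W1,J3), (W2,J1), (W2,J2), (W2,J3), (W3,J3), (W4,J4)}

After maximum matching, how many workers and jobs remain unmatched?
Unmatched: 1 workers, 1 jobs

Maximum matching size: 3
Workers: 4 total, 3 matched, 1 unmatched
Jobs: 4 total, 3 matched, 1 unmatched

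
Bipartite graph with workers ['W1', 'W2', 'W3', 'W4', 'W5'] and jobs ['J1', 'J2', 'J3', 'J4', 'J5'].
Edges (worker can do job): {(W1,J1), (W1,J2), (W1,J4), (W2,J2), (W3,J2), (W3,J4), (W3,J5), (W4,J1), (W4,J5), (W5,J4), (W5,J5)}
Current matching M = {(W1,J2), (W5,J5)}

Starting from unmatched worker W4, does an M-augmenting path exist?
Yes: W4 → J5 → W5 → J4

An M-augmenting path alternates non-matching / matching edges, starting and ending at unmatched vertices.
Path: W4 → J5 → W5 → J4
(J4 is unmatched in M, so the path is augmenting.)
Flipping edges along this path would increase |M| from 2 to 3.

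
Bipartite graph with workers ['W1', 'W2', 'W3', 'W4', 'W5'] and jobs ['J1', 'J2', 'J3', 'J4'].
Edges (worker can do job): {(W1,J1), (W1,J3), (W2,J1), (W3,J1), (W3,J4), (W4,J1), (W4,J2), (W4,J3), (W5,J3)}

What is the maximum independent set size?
Maximum independent set = 5

By König's theorem:
- Min vertex cover = Max matching = 4
- Max independent set = Total vertices - Min vertex cover
- Max independent set = 9 - 4 = 5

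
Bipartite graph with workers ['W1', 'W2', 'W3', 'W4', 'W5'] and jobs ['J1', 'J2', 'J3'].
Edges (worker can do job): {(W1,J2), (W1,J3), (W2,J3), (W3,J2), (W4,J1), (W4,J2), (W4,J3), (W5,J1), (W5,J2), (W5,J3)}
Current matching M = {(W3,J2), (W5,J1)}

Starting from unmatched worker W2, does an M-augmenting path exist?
Yes: W2 → J3

An M-augmenting path alternates non-matching / matching edges, starting and ending at unmatched vertices.
Path: W2 → J3
(J3 is unmatched in M, so the path is augmenting.)
Flipping edges along this path would increase |M| from 2 to 3.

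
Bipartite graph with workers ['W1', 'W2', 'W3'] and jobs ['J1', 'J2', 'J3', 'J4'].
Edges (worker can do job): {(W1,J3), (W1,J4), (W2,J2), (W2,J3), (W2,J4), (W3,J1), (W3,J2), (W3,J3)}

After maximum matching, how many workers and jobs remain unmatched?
Unmatched: 0 workers, 1 jobs

Maximum matching size: 3
Workers: 3 total, 3 matched, 0 unmatched
Jobs: 4 total, 3 matched, 1 unmatched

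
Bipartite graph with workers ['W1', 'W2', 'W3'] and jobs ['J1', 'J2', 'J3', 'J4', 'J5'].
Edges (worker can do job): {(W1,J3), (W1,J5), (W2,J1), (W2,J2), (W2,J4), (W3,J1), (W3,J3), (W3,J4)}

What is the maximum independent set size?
Maximum independent set = 5

By König's theorem:
- Min vertex cover = Max matching = 3
- Max independent set = Total vertices - Min vertex cover
- Max independent set = 8 - 3 = 5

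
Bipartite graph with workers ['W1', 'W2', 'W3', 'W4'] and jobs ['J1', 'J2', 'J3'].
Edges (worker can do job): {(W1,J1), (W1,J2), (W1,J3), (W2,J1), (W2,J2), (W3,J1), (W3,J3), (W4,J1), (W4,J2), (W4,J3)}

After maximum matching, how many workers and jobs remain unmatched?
Unmatched: 1 workers, 0 jobs

Maximum matching size: 3
Workers: 4 total, 3 matched, 1 unmatched
Jobs: 3 total, 3 matched, 0 unmatched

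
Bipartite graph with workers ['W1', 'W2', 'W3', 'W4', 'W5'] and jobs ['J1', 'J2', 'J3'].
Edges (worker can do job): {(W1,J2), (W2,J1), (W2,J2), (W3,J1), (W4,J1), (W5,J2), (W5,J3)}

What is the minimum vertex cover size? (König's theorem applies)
Minimum vertex cover size = 3

By König's theorem: in bipartite graphs,
min vertex cover = max matching = 3

Maximum matching has size 3, so minimum vertex cover also has size 3.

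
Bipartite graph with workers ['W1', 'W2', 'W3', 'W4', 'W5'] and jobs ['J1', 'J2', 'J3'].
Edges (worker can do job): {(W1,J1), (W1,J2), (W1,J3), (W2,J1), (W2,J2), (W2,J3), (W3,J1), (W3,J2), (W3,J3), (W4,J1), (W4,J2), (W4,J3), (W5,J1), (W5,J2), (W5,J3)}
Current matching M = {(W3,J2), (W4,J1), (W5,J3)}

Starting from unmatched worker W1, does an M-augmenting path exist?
No augmenting path from W1

Alternating search from W1 reaches jobs: {J1, J2, J3}.
Every reachable job is already matched in M, and following those matched edges back to workers exposes no further unvisited jobs.
No M-augmenting path from W1 exists.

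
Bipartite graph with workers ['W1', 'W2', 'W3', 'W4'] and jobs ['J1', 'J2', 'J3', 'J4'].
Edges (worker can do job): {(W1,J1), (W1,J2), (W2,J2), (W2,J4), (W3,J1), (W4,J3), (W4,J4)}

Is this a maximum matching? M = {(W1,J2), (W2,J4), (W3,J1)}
No, size 3 is not maximum

Proposed matching has size 3.
Maximum matching size for this graph: 4.

This is NOT maximum - can be improved to size 4.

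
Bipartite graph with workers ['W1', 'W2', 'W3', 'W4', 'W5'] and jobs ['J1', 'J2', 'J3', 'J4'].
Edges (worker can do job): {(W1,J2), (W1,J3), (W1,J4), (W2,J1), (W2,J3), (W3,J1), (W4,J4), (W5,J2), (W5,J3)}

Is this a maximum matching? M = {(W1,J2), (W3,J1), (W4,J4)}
No, size 3 is not maximum

Proposed matching has size 3.
Maximum matching size for this graph: 4.

This is NOT maximum - can be improved to size 4.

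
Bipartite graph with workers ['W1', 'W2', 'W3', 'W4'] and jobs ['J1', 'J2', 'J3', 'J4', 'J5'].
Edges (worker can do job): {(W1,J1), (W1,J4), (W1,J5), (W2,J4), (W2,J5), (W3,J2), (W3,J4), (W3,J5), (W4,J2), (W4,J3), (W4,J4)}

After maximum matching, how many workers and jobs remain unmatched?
Unmatched: 0 workers, 1 jobs

Maximum matching size: 4
Workers: 4 total, 4 matched, 0 unmatched
Jobs: 5 total, 4 matched, 1 unmatched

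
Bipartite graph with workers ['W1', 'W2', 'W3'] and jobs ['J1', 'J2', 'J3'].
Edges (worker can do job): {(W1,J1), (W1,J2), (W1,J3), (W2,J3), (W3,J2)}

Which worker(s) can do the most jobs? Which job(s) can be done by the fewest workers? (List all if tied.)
Most versatile: W1 (3 jobs); Least covered: J1 (1 workers)

Worker degrees (jobs they can do): W1:3, W2:1, W3:1
Job degrees (workers who can do it): J1:1, J2:2, J3:2

Maximum worker degree is 3, achieved by: W1
Minimum job degree is 1, achieved by: J1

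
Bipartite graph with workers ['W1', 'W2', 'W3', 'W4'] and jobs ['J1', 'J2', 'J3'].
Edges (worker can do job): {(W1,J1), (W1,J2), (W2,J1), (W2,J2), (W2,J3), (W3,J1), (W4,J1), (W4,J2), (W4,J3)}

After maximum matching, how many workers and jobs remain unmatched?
Unmatched: 1 workers, 0 jobs

Maximum matching size: 3
Workers: 4 total, 3 matched, 1 unmatched
Jobs: 3 total, 3 matched, 0 unmatched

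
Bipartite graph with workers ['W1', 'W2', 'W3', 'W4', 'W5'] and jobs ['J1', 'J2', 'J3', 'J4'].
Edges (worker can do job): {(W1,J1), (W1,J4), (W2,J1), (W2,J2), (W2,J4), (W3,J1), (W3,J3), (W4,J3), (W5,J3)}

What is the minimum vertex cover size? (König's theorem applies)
Minimum vertex cover size = 4

By König's theorem: in bipartite graphs,
min vertex cover = max matching = 4

Maximum matching has size 4, so minimum vertex cover also has size 4.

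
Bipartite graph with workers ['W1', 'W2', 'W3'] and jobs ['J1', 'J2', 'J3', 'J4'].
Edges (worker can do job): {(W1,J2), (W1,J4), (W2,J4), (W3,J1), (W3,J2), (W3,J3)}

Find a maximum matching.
Matching: {(W1,J2), (W2,J4), (W3,J3)}

Maximum matching (size 3):
  W1 → J2
  W2 → J4
  W3 → J3

Each worker is assigned to at most one job, and each job to at most one worker.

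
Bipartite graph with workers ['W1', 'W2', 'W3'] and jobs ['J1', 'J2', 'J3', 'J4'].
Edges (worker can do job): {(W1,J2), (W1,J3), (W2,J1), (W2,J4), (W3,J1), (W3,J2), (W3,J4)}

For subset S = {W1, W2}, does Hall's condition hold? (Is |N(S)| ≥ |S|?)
Yes: |N(S)| = 4, |S| = 2

Subset S = {W1, W2}
Neighbors N(S) = {J1, J2, J3, J4}

|N(S)| = 4, |S| = 2
Hall's condition: |N(S)| ≥ |S| is satisfied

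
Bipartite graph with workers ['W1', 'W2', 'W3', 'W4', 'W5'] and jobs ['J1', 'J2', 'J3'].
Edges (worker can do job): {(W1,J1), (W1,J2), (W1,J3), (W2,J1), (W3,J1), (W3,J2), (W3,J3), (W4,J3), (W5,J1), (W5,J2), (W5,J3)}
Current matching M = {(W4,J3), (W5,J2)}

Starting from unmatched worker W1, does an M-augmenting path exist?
Yes: W1 → J1

An M-augmenting path alternates non-matching / matching edges, starting and ending at unmatched vertices.
Path: W1 → J1
(J1 is unmatched in M, so the path is augmenting.)
Flipping edges along this path would increase |M| from 2 to 3.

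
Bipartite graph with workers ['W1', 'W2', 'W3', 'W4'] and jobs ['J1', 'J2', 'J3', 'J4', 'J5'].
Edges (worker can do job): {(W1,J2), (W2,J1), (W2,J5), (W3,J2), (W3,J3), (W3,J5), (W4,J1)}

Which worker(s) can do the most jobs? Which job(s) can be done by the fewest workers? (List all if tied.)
Most versatile: W3 (3 jobs); Least covered: J4 (0 workers)

Worker degrees (jobs they can do): W1:1, W2:2, W3:3, W4:1
Job degrees (workers who can do it): J1:2, J2:2, J3:1, J4:0, J5:2

Maximum worker degree is 3, achieved by: W3
Minimum job degree is 0, achieved by: J4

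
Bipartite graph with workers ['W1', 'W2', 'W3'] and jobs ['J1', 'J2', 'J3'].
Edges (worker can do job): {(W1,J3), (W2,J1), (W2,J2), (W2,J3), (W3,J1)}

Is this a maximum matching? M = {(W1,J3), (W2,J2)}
No, size 2 is not maximum

Proposed matching has size 2.
Maximum matching size for this graph: 3.

This is NOT maximum - can be improved to size 3.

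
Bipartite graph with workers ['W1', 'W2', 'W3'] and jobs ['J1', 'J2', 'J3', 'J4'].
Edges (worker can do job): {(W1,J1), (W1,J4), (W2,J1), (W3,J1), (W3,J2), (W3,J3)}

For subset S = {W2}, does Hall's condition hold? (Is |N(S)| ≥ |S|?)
Yes: |N(S)| = 1, |S| = 1

Subset S = {W2}
Neighbors N(S) = {J1}

|N(S)| = 1, |S| = 1
Hall's condition: |N(S)| ≥ |S| is satisfied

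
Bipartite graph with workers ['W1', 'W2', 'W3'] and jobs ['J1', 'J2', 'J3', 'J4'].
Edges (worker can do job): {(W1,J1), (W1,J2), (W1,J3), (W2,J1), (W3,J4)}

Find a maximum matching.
Matching: {(W1,J2), (W2,J1), (W3,J4)}

Maximum matching (size 3):
  W1 → J2
  W2 → J1
  W3 → J4

Each worker is assigned to at most one job, and each job to at most one worker.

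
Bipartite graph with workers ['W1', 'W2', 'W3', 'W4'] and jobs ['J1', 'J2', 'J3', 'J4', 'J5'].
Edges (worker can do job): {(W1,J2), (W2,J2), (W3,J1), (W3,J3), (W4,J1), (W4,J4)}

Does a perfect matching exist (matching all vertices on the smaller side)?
No, maximum matching has size 3 < 4

Maximum matching has size 3, need 4 for perfect matching.
Unmatched workers: ['W2']
Unmatched jobs: ['J5', 'J1']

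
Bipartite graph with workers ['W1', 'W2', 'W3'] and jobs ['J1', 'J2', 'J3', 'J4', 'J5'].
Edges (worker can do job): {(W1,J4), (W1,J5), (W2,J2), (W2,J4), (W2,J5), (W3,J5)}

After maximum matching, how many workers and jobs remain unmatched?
Unmatched: 0 workers, 2 jobs

Maximum matching size: 3
Workers: 3 total, 3 matched, 0 unmatched
Jobs: 5 total, 3 matched, 2 unmatched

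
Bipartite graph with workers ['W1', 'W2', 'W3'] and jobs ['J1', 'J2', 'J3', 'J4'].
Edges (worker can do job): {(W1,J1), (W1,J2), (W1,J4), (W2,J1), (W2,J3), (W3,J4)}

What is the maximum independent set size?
Maximum independent set = 4

By König's theorem:
- Min vertex cover = Max matching = 3
- Max independent set = Total vertices - Min vertex cover
- Max independent set = 7 - 3 = 4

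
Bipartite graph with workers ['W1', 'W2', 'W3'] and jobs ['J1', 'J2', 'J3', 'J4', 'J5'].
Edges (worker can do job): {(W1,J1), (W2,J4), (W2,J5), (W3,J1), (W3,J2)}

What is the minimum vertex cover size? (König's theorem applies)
Minimum vertex cover size = 3

By König's theorem: in bipartite graphs,
min vertex cover = max matching = 3

Maximum matching has size 3, so minimum vertex cover also has size 3.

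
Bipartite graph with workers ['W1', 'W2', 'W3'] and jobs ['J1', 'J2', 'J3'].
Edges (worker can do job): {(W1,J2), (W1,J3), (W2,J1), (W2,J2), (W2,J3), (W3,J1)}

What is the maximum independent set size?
Maximum independent set = 3

By König's theorem:
- Min vertex cover = Max matching = 3
- Max independent set = Total vertices - Min vertex cover
- Max independent set = 6 - 3 = 3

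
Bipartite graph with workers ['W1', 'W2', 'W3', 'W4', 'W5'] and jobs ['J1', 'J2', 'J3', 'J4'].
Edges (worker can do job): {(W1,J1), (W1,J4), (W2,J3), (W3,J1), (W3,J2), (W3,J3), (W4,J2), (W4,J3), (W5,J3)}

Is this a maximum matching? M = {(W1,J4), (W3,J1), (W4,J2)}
No, size 3 is not maximum

Proposed matching has size 3.
Maximum matching size for this graph: 4.

This is NOT maximum - can be improved to size 4.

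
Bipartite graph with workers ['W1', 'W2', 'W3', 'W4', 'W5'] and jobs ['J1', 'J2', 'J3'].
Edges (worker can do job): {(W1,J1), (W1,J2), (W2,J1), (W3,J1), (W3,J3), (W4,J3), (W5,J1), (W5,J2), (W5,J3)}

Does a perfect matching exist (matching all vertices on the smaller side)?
Yes, perfect matching exists (size 3)

Perfect matching: {(W1,J1), (W3,J3), (W5,J2)}
All 3 vertices on the smaller side are matched.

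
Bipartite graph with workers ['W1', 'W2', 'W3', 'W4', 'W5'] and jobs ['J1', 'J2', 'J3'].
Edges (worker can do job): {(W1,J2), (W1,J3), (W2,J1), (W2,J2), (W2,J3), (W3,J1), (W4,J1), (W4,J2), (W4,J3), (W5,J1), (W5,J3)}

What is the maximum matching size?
Maximum matching size = 3

Maximum matching: {(W3,J1), (W4,J2), (W5,J3)}
Size: 3

This assigns 3 workers to 3 distinct jobs.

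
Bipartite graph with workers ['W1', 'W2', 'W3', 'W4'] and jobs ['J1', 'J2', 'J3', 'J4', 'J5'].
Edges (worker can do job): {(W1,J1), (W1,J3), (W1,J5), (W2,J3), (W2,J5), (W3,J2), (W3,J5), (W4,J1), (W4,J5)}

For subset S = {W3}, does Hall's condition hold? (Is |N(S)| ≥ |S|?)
Yes: |N(S)| = 2, |S| = 1

Subset S = {W3}
Neighbors N(S) = {J2, J5}

|N(S)| = 2, |S| = 1
Hall's condition: |N(S)| ≥ |S| is satisfied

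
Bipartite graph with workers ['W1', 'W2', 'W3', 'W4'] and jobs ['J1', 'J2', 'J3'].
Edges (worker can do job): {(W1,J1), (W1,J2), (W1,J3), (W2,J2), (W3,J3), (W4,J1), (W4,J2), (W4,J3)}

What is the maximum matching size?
Maximum matching size = 3

Maximum matching: {(W1,J2), (W3,J3), (W4,J1)}
Size: 3

This assigns 3 workers to 3 distinct jobs.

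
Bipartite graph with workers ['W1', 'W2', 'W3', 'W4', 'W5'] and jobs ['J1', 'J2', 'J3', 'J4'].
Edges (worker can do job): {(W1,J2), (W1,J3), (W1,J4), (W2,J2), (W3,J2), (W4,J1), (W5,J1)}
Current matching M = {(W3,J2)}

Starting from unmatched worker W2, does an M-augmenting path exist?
No augmenting path from W2

Alternating search from W2 reaches jobs: {J2}.
Every reachable job is already matched in M, and following those matched edges back to workers exposes no further unvisited jobs.
No M-augmenting path from W2 exists.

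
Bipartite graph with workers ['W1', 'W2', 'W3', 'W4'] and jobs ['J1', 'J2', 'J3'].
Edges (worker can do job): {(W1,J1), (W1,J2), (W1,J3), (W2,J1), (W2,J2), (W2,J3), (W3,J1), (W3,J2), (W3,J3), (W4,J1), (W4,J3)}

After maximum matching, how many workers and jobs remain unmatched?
Unmatched: 1 workers, 0 jobs

Maximum matching size: 3
Workers: 4 total, 3 matched, 1 unmatched
Jobs: 3 total, 3 matched, 0 unmatched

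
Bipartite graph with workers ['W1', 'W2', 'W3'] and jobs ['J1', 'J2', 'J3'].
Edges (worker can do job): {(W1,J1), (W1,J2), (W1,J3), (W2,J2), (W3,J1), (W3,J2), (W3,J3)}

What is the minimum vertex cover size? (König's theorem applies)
Minimum vertex cover size = 3

By König's theorem: in bipartite graphs,
min vertex cover = max matching = 3

Maximum matching has size 3, so minimum vertex cover also has size 3.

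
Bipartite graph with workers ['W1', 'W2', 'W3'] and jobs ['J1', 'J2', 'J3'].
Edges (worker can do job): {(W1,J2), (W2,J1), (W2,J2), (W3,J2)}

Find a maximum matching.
Matching: {(W2,J1), (W3,J2)}

Maximum matching (size 2):
  W2 → J1
  W3 → J2

Each worker is assigned to at most one job, and each job to at most one worker.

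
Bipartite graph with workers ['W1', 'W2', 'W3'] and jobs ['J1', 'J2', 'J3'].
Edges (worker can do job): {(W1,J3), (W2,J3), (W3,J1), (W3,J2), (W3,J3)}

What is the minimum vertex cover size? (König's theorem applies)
Minimum vertex cover size = 2

By König's theorem: in bipartite graphs,
min vertex cover = max matching = 2

Maximum matching has size 2, so minimum vertex cover also has size 2.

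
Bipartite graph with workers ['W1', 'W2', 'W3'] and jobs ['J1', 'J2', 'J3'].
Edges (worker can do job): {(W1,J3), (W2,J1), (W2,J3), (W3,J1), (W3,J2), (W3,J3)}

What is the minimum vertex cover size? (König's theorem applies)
Minimum vertex cover size = 3

By König's theorem: in bipartite graphs,
min vertex cover = max matching = 3

Maximum matching has size 3, so minimum vertex cover also has size 3.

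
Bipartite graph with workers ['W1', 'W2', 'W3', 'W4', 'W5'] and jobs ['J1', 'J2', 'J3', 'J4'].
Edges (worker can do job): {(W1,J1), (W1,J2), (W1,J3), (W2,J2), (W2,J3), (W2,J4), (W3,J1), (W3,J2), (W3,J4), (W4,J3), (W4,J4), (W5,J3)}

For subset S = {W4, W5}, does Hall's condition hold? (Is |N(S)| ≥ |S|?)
Yes: |N(S)| = 2, |S| = 2

Subset S = {W4, W5}
Neighbors N(S) = {J3, J4}

|N(S)| = 2, |S| = 2
Hall's condition: |N(S)| ≥ |S| is satisfied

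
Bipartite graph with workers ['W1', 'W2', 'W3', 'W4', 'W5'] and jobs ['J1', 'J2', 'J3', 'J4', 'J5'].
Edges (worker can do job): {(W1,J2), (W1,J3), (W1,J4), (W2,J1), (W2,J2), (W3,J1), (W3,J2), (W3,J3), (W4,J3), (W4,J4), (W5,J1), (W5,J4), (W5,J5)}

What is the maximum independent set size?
Maximum independent set = 5

By König's theorem:
- Min vertex cover = Max matching = 5
- Max independent set = Total vertices - Min vertex cover
- Max independent set = 10 - 5 = 5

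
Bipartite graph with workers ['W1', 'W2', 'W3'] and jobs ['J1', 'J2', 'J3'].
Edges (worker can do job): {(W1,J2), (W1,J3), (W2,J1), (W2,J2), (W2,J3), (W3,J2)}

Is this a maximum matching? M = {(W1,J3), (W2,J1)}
No, size 2 is not maximum

Proposed matching has size 2.
Maximum matching size for this graph: 3.

This is NOT maximum - can be improved to size 3.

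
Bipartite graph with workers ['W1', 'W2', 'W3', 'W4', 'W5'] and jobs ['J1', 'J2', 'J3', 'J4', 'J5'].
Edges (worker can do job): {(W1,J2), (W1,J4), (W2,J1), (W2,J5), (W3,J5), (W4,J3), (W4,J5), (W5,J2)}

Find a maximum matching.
Matching: {(W1,J4), (W2,J1), (W3,J5), (W4,J3), (W5,J2)}

Maximum matching (size 5):
  W1 → J4
  W2 → J1
  W3 → J5
  W4 → J3
  W5 → J2

Each worker is assigned to at most one job, and each job to at most one worker.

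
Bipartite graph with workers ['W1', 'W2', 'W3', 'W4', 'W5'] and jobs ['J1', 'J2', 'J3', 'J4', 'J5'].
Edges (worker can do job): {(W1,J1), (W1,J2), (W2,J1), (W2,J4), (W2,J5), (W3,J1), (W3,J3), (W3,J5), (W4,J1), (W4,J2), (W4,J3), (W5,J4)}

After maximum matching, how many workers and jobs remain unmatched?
Unmatched: 0 workers, 0 jobs

Maximum matching size: 5
Workers: 5 total, 5 matched, 0 unmatched
Jobs: 5 total, 5 matched, 0 unmatched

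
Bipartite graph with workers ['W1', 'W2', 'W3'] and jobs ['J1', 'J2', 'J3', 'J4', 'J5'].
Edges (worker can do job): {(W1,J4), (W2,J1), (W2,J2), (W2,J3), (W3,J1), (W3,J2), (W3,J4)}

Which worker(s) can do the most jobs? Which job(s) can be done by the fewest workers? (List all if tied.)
Most versatile: W2, W3 (3 jobs); Least covered: J5 (0 workers)

Worker degrees (jobs they can do): W1:1, W2:3, W3:3
Job degrees (workers who can do it): J1:2, J2:2, J3:1, J4:2, J5:0

Maximum worker degree is 3, achieved by: W2, W3
Minimum job degree is 0, achieved by: J5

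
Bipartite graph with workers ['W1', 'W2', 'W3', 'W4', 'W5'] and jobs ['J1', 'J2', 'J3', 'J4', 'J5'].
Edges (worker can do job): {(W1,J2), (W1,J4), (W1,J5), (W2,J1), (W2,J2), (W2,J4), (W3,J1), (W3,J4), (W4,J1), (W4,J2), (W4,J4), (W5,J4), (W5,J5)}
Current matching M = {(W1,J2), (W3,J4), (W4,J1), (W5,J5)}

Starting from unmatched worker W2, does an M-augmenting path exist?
No augmenting path from W2

Alternating search from W2 reaches jobs: {J1, J2, J4, J5}.
Every reachable job is already matched in M, and following those matched edges back to workers exposes no further unvisited jobs.
No M-augmenting path from W2 exists.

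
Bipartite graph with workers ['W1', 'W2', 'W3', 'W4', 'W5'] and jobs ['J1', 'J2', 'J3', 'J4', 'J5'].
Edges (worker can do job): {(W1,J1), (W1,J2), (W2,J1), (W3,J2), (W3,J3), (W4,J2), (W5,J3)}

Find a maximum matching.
Matching: {(W1,J1), (W3,J2), (W5,J3)}

Maximum matching (size 3):
  W1 → J1
  W3 → J2
  W5 → J3

Each worker is assigned to at most one job, and each job to at most one worker.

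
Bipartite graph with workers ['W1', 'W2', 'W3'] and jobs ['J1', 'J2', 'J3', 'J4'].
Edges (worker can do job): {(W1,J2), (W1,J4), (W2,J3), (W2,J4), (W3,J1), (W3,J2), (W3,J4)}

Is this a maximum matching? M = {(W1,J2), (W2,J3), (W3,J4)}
Yes, size 3 is maximum

Proposed matching has size 3.
Maximum matching size for this graph: 3.

This is a maximum matching.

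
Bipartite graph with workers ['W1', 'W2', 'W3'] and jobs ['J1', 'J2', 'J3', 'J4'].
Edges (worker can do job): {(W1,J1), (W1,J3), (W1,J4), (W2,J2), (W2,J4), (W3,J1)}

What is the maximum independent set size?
Maximum independent set = 4

By König's theorem:
- Min vertex cover = Max matching = 3
- Max independent set = Total vertices - Min vertex cover
- Max independent set = 7 - 3 = 4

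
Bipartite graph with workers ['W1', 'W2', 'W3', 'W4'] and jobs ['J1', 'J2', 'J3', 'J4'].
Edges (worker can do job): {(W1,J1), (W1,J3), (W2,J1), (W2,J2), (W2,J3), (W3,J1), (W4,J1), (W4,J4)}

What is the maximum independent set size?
Maximum independent set = 4

By König's theorem:
- Min vertex cover = Max matching = 4
- Max independent set = Total vertices - Min vertex cover
- Max independent set = 8 - 4 = 4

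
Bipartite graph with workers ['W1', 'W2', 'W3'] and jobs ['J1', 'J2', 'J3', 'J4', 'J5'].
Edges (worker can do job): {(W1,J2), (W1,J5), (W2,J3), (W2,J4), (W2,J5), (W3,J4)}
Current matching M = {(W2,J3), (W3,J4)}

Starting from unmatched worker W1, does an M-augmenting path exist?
Yes: W1 → J2

An M-augmenting path alternates non-matching / matching edges, starting and ending at unmatched vertices.
Path: W1 → J2
(J2 is unmatched in M, so the path is augmenting.)
Flipping edges along this path would increase |M| from 2 to 3.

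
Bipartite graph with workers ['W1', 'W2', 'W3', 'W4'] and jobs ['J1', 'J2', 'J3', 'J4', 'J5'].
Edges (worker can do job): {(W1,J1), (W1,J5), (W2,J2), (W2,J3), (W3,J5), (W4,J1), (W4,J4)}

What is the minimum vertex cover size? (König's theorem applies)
Minimum vertex cover size = 4

By König's theorem: in bipartite graphs,
min vertex cover = max matching = 4

Maximum matching has size 4, so minimum vertex cover also has size 4.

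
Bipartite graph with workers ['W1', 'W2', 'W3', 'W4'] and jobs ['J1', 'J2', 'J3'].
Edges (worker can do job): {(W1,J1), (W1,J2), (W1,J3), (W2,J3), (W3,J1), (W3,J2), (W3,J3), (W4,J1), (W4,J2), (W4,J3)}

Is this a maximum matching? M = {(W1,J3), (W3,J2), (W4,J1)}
Yes, size 3 is maximum

Proposed matching has size 3.
Maximum matching size for this graph: 3.

This is a maximum matching.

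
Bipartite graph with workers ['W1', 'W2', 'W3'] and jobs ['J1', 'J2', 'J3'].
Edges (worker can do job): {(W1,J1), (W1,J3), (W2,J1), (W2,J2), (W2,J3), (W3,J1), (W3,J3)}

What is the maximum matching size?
Maximum matching size = 3

Maximum matching: {(W1,J1), (W2,J2), (W3,J3)}
Size: 3

This assigns 3 workers to 3 distinct jobs.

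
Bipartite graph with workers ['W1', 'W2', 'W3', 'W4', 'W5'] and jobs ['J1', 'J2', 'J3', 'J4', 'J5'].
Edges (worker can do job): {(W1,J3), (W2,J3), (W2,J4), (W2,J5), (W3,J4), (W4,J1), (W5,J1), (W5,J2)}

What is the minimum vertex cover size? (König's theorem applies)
Minimum vertex cover size = 5

By König's theorem: in bipartite graphs,
min vertex cover = max matching = 5

Maximum matching has size 5, so minimum vertex cover also has size 5.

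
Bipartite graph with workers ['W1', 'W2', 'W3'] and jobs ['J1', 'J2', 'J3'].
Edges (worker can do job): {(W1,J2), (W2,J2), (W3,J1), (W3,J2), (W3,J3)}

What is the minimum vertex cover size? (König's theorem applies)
Minimum vertex cover size = 2

By König's theorem: in bipartite graphs,
min vertex cover = max matching = 2

Maximum matching has size 2, so minimum vertex cover also has size 2.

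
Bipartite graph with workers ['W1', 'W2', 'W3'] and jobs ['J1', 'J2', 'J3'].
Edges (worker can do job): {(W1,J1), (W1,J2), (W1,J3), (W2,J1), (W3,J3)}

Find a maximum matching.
Matching: {(W1,J2), (W2,J1), (W3,J3)}

Maximum matching (size 3):
  W1 → J2
  W2 → J1
  W3 → J3

Each worker is assigned to at most one job, and each job to at most one worker.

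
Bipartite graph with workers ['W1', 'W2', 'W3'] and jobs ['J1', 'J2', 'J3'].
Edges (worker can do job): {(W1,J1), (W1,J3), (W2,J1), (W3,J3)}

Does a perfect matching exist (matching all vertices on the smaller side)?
No, maximum matching has size 2 < 3

Maximum matching has size 2, need 3 for perfect matching.
Unmatched workers: ['W2']
Unmatched jobs: ['J2']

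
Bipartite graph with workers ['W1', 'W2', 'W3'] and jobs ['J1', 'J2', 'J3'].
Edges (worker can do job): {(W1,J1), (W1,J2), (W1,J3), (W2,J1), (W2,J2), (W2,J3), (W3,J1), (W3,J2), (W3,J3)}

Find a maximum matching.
Matching: {(W1,J3), (W2,J1), (W3,J2)}

Maximum matching (size 3):
  W1 → J3
  W2 → J1
  W3 → J2

Each worker is assigned to at most one job, and each job to at most one worker.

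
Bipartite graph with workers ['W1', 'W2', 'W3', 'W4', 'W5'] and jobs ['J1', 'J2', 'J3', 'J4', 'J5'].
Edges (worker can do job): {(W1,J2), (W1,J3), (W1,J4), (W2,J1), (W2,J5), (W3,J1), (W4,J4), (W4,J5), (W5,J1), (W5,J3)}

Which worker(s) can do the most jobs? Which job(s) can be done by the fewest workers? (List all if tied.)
Most versatile: W1 (3 jobs); Least covered: J2 (1 workers)

Worker degrees (jobs they can do): W1:3, W2:2, W3:1, W4:2, W5:2
Job degrees (workers who can do it): J1:3, J2:1, J3:2, J4:2, J5:2

Maximum worker degree is 3, achieved by: W1
Minimum job degree is 1, achieved by: J2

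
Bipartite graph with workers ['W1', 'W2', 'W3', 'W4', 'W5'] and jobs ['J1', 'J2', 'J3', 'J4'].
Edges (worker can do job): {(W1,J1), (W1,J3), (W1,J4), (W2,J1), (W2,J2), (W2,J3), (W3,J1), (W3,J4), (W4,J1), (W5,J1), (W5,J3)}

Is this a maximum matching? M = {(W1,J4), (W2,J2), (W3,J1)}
No, size 3 is not maximum

Proposed matching has size 3.
Maximum matching size for this graph: 4.

This is NOT maximum - can be improved to size 4.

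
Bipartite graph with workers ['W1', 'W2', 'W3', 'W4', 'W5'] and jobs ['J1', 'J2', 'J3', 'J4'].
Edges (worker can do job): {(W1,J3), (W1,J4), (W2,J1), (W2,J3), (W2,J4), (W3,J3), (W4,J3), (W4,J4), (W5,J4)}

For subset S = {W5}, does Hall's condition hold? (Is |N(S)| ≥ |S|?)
Yes: |N(S)| = 1, |S| = 1

Subset S = {W5}
Neighbors N(S) = {J4}

|N(S)| = 1, |S| = 1
Hall's condition: |N(S)| ≥ |S| is satisfied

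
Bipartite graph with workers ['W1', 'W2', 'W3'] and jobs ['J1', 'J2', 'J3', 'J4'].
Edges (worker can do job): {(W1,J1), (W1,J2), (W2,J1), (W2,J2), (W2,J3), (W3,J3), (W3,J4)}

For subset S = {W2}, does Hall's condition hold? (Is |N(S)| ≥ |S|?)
Yes: |N(S)| = 3, |S| = 1

Subset S = {W2}
Neighbors N(S) = {J1, J2, J3}

|N(S)| = 3, |S| = 1
Hall's condition: |N(S)| ≥ |S| is satisfied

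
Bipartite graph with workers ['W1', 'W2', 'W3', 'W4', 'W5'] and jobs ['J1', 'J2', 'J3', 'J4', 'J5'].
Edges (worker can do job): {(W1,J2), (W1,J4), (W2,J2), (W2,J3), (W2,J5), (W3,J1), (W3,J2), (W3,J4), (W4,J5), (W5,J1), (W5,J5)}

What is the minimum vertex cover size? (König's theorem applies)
Minimum vertex cover size = 5

By König's theorem: in bipartite graphs,
min vertex cover = max matching = 5

Maximum matching has size 5, so minimum vertex cover also has size 5.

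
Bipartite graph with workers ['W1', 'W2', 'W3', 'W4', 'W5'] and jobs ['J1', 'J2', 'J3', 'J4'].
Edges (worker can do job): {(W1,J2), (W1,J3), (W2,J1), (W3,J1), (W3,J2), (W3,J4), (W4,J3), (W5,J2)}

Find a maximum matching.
Matching: {(W2,J1), (W3,J4), (W4,J3), (W5,J2)}

Maximum matching (size 4):
  W2 → J1
  W3 → J4
  W4 → J3
  W5 → J2

Each worker is assigned to at most one job, and each job to at most one worker.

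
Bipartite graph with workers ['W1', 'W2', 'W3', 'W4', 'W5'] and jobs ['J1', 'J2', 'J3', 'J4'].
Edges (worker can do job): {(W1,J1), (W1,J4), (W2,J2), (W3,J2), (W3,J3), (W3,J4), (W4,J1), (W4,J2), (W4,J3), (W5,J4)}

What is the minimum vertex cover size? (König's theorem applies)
Minimum vertex cover size = 4

By König's theorem: in bipartite graphs,
min vertex cover = max matching = 4

Maximum matching has size 4, so minimum vertex cover also has size 4.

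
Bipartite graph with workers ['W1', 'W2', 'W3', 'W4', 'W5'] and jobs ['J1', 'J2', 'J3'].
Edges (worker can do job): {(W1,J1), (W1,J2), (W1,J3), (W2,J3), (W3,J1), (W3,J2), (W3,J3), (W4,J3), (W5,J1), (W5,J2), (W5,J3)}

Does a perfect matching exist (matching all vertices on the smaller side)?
Yes, perfect matching exists (size 3)

Perfect matching: {(W1,J2), (W3,J1), (W5,J3)}
All 3 vertices on the smaller side are matched.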